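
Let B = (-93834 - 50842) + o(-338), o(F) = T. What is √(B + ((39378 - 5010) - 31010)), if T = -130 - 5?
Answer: 39*I*√93 ≈ 376.1*I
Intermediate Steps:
T = -135
o(F) = -135
B = -144811 (B = (-93834 - 50842) - 135 = -144676 - 135 = -144811)
√(B + ((39378 - 5010) - 31010)) = √(-144811 + ((39378 - 5010) - 31010)) = √(-144811 + (34368 - 31010)) = √(-144811 + 3358) = √(-141453) = 39*I*√93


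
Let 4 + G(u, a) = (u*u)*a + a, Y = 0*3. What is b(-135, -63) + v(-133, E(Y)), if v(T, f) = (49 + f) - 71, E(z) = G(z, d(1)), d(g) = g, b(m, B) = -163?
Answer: -188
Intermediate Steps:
Y = 0
G(u, a) = -4 + a + a*u² (G(u, a) = -4 + ((u*u)*a + a) = -4 + (u²*a + a) = -4 + (a*u² + a) = -4 + (a + a*u²) = -4 + a + a*u²)
E(z) = -3 + z² (E(z) = -4 + 1 + 1*z² = -4 + 1 + z² = -3 + z²)
v(T, f) = -22 + f
b(-135, -63) + v(-133, E(Y)) = -163 + (-22 + (-3 + 0²)) = -163 + (-22 + (-3 + 0)) = -163 + (-22 - 3) = -163 - 25 = -188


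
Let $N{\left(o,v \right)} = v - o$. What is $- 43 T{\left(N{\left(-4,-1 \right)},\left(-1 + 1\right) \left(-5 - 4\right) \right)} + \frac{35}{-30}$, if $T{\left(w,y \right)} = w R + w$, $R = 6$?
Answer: $- \frac{5425}{6} \approx -904.17$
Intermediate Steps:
$T{\left(w,y \right)} = 7 w$ ($T{\left(w,y \right)} = w 6 + w = 6 w + w = 7 w$)
$- 43 T{\left(N{\left(-4,-1 \right)},\left(-1 + 1\right) \left(-5 - 4\right) \right)} + \frac{35}{-30} = - 43 \cdot 7 \left(-1 - -4\right) + \frac{35}{-30} = - 43 \cdot 7 \left(-1 + 4\right) + 35 \left(- \frac{1}{30}\right) = - 43 \cdot 7 \cdot 3 - \frac{7}{6} = \left(-43\right) 21 - \frac{7}{6} = -903 - \frac{7}{6} = - \frac{5425}{6}$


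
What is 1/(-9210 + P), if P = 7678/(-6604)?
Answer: -3302/30415259 ≈ -0.00010856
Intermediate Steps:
P = -3839/3302 (P = 7678*(-1/6604) = -3839/3302 ≈ -1.1626)
1/(-9210 + P) = 1/(-9210 - 3839/3302) = 1/(-30415259/3302) = -3302/30415259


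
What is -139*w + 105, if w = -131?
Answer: 18314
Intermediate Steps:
-139*w + 105 = -139*(-131) + 105 = 18209 + 105 = 18314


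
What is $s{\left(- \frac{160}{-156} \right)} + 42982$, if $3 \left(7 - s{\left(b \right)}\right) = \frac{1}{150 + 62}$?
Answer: $\frac{27341003}{636} \approx 42989.0$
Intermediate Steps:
$s{\left(b \right)} = \frac{4451}{636}$ ($s{\left(b \right)} = 7 - \frac{1}{3 \left(150 + 62\right)} = 7 - \frac{1}{3 \cdot 212} = 7 - \frac{1}{636} = \frac{4451}{636}$)
$s{\left(- \frac{160}{-156} \right)} + 42982 = \frac{4451}{636} + 42982 = \frac{27341003}{636}$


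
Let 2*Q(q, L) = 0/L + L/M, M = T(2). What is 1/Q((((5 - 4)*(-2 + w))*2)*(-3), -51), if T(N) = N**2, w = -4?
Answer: -8/51 ≈ -0.15686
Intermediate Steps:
M = 4 (M = 2**2 = 4)
Q(q, L) = L/8 (Q(q, L) = (0/L + L/4)/2 = (0 + L*(1/4))/2 = (0 + L/4)/2 = (L/4)/2 = L/8)
1/Q((((5 - 4)*(-2 + w))*2)*(-3), -51) = 1/((1/8)*(-51)) = 1/(-51/8) = -8/51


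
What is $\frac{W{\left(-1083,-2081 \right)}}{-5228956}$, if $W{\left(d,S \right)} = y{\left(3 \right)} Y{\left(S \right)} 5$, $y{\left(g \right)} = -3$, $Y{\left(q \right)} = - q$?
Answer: $\frac{31215}{5228956} \approx 0.0059696$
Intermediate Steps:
$W{\left(d,S \right)} = 15 S$ ($W{\left(d,S \right)} = - 3 \left(- S\right) 5 = 3 S 5 = 15 S$)
$\frac{W{\left(-1083,-2081 \right)}}{-5228956} = \frac{15 \left(-2081\right)}{-5228956} = \left(-31215\right) \left(- \frac{1}{5228956}\right) = \frac{31215}{5228956}$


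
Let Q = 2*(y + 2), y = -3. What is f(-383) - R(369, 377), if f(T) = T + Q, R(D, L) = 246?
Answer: -631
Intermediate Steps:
Q = -2 (Q = 2*(-3 + 2) = 2*(-1) = -2)
f(T) = -2 + T (f(T) = T - 2 = -2 + T)
f(-383) - R(369, 377) = (-2 - 383) - 1*246 = -385 - 246 = -631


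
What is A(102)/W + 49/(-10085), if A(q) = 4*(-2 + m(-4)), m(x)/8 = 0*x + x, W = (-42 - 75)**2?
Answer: -2042321/138053565 ≈ -0.014794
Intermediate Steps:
W = 13689 (W = (-117)**2 = 13689)
m(x) = 8*x (m(x) = 8*(0*x + x) = 8*(0 + x) = 8*x)
A(q) = -136 (A(q) = 4*(-2 + 8*(-4)) = 4*(-2 - 32) = 4*(-34) = -136)
A(102)/W + 49/(-10085) = -136/13689 + 49/(-10085) = -136*1/13689 + 49*(-1/10085) = -136/13689 - 49/10085 = -2042321/138053565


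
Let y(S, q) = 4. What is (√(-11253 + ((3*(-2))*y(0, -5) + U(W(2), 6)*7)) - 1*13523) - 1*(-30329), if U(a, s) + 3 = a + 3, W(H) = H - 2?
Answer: 16806 + 3*I*√1253 ≈ 16806.0 + 106.19*I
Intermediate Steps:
W(H) = -2 + H
U(a, s) = a (U(a, s) = -3 + (a + 3) = -3 + (3 + a) = a)
(√(-11253 + ((3*(-2))*y(0, -5) + U(W(2), 6)*7)) - 1*13523) - 1*(-30329) = (√(-11253 + ((3*(-2))*4 + (-2 + 2)*7)) - 1*13523) - 1*(-30329) = (√(-11253 + (-6*4 + 0*7)) - 13523) + 30329 = (√(-11253 + (-24 + 0)) - 13523) + 30329 = (√(-11253 - 24) - 13523) + 30329 = (√(-11277) - 13523) + 30329 = (3*I*√1253 - 13523) + 30329 = (-13523 + 3*I*√1253) + 30329 = 16806 + 3*I*√1253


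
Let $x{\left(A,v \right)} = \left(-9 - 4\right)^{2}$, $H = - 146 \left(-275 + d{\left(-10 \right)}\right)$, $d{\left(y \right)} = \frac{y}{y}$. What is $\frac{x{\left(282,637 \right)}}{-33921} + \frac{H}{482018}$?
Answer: $\frac{637757321}{8175266289} \approx 0.078011$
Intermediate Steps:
$d{\left(y \right)} = 1$
$H = 40004$ ($H = - 146 \left(-275 + 1\right) = \left(-146\right) \left(-274\right) = 40004$)
$x{\left(A,v \right)} = 169$ ($x{\left(A,v \right)} = \left(-13\right)^{2} = 169$)
$\frac{x{\left(282,637 \right)}}{-33921} + \frac{H}{482018} = \frac{169}{-33921} + \frac{40004}{482018} = 169 \left(- \frac{1}{33921}\right) + 40004 \cdot \frac{1}{482018} = - \frac{169}{33921} + \frac{20002}{241009} = \frac{637757321}{8175266289}$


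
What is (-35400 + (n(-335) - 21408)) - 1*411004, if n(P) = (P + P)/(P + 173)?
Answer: -37892437/81 ≈ -4.6781e+5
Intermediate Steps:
n(P) = 2*P/(173 + P) (n(P) = (2*P)/(173 + P) = 2*P/(173 + P))
(-35400 + (n(-335) - 21408)) - 1*411004 = (-35400 + (2*(-335)/(173 - 335) - 21408)) - 1*411004 = (-35400 + (2*(-335)/(-162) - 21408)) - 411004 = (-35400 + (2*(-335)*(-1/162) - 21408)) - 411004 = (-35400 + (335/81 - 21408)) - 411004 = (-35400 - 1733713/81) - 411004 = -4601113/81 - 411004 = -37892437/81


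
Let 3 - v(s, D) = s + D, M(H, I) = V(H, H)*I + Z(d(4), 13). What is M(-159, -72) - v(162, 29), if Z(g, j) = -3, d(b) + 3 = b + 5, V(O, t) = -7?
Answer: 689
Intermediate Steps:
d(b) = 2 + b (d(b) = -3 + (b + 5) = -3 + (5 + b) = 2 + b)
M(H, I) = -3 - 7*I (M(H, I) = -7*I - 3 = -3 - 7*I)
v(s, D) = 3 - D - s (v(s, D) = 3 - (s + D) = 3 - (D + s) = 3 + (-D - s) = 3 - D - s)
M(-159, -72) - v(162, 29) = (-3 - 7*(-72)) - (3 - 1*29 - 1*162) = (-3 + 504) - (3 - 29 - 162) = 501 - 1*(-188) = 501 + 188 = 689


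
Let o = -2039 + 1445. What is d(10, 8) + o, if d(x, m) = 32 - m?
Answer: -570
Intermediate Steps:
o = -594
d(10, 8) + o = (32 - 1*8) - 594 = (32 - 8) - 594 = 24 - 594 = -570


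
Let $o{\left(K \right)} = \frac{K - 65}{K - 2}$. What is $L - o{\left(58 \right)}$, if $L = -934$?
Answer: $- \frac{7471}{8} \approx -933.88$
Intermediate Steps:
$o{\left(K \right)} = \frac{-65 + K}{-2 + K}$
$L - o{\left(58 \right)} = -934 - \frac{-65 + 58}{-2 + 58} = -934 - \frac{1}{56} \left(-7\right) = -934 - - \frac{1}{8} = -934 + \frac{1}{8} = - \frac{7471}{8}$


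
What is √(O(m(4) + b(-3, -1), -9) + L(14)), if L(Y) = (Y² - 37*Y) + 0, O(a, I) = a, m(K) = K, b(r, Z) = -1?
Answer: I*√319 ≈ 17.861*I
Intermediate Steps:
L(Y) = Y² - 37*Y
√(O(m(4) + b(-3, -1), -9) + L(14)) = √((4 - 1) + 14*(-37 + 14)) = √(3 + 14*(-23)) = √(3 - 322) = √(-319) = I*√319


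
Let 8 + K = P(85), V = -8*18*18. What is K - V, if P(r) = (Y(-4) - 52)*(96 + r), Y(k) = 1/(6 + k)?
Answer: -13475/2 ≈ -6737.5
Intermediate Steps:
V = -2592 (V = -144*18 = -2592)
P(r) = -4944 - 103*r/2 (P(r) = (1/(6 - 4) - 52)*(96 + r) = (1/2 - 52)*(96 + r) = -103*(96 + r)/2 = -4944 - 103*r/2)
K = -18659/2 (K = -8 + (-4944 - 103/2*85) = -8 + (-4944 - 8755/2) = -8 - 18643/2 = -18659/2 ≈ -9329.5)
K - V = -18659/2 - 1*(-2592) = -18659/2 + 2592 = -13475/2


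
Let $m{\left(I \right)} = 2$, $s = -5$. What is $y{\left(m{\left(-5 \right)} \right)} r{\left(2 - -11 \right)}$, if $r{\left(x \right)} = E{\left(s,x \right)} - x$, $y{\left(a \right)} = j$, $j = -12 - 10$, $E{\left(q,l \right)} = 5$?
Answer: $176$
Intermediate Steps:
$j = -22$
$y{\left(a \right)} = -22$
$r{\left(x \right)} = 5 - x$
$y{\left(m{\left(-5 \right)} \right)} r{\left(2 - -11 \right)} = - 22 \left(5 - \left(2 - -11\right)\right) = - 22 \left(5 - \left(2 + 11\right)\right) = - 22 \left(5 - 13\right) = \left(-22\right) \left(-8\right) = 176$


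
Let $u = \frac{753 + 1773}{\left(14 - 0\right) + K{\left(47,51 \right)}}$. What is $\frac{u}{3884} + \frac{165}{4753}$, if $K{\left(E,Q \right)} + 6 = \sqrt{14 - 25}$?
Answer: $\frac{12009427}{115379075} - \frac{421 i \sqrt{11}}{48550} \approx 0.10409 - 0.02876 i$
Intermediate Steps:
$K{\left(E,Q \right)} = -6 + i \sqrt{11}$ ($K{\left(E,Q \right)} = -6 + \sqrt{14 - 25} = -6 + \sqrt{-11} = -6 + i \sqrt{11}$)
$u = \frac{2526}{8 + i \sqrt{11}}$ ($u = \frac{753 + 1773}{\left(14 - 0\right) - \left(6 - i \sqrt{11}\right)} = \frac{2526}{\left(14 + 0\right) - \left(6 - i \sqrt{11}\right)} = \frac{2526}{14 - \left(6 - i \sqrt{11}\right)} = \frac{2526}{8 + i \sqrt{11}} \approx 269.44 - 111.7 i$)
$\frac{u}{3884} + \frac{165}{4753} = \frac{\frac{6736}{25} - \frac{842 i \sqrt{11}}{25}}{3884} + \frac{165}{4753} = \left(\frac{6736}{25} - \frac{842 i \sqrt{11}}{25}\right) \frac{1}{3884} + 165 \cdot \frac{1}{4753} = \left(\frac{1684}{24275} - \frac{421 i \sqrt{11}}{48550}\right) + \frac{165}{4753} = \frac{12009427}{115379075} - \frac{421 i \sqrt{11}}{48550}$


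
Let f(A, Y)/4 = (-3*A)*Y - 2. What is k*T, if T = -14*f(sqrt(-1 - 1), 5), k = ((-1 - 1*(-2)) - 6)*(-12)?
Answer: 6720 + 50400*I*sqrt(2) ≈ 6720.0 + 71276.0*I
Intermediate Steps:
f(A, Y) = -8 - 12*A*Y (f(A, Y) = 4*((-3*A)*Y - 2) = 4*(-3*A*Y - 2) = 4*(-2 - 3*A*Y) = -8 - 12*A*Y)
k = 60 (k = ((-1 + 2) - 6)*(-12) = (1 - 6)*(-12) = -5*(-12) = 60)
T = 112 + 840*I*sqrt(2) (T = -14*(-8 - 12*sqrt(-1 - 1)*5) = -14*(-8 - 12*sqrt(-2)*5) = -14*(-8 - 12*I*sqrt(2)*5) = -14*(-8 - 60*I*sqrt(2)) = 112 + 840*I*sqrt(2) ≈ 112.0 + 1187.9*I)
k*T = 60*(112 + 840*I*sqrt(2)) = 6720 + 50400*I*sqrt(2)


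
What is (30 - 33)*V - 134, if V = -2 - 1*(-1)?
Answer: -131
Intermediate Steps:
V = -1 (V = -2 + 1 = -1)
(30 - 33)*V - 134 = (30 - 33)*(-1) - 134 = -3*(-1) - 134 = 3 - 134 = -131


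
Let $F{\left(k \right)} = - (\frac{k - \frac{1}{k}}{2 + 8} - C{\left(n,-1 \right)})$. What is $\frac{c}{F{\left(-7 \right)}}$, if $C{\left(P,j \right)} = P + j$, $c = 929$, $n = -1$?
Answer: $- \frac{32515}{46} \approx -706.85$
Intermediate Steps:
$F{\left(k \right)} = -2 - \frac{k}{10} + \frac{1}{10 k}$ ($F{\left(k \right)} = - (\frac{k - \frac{1}{k}}{2 + 8} - \left(-1 - 1\right)) = - (\frac{k - \frac{1}{k}}{10} - -2) = - (\left(k - \frac{1}{k}\right) \frac{1}{10} + 2) = - (\left(- \frac{1}{10 k} + \frac{k}{10}\right) + 2) = - (2 - \frac{1}{10 k} + \frac{k}{10}) = -2 - \frac{k}{10} + \frac{1}{10 k}$)
$\frac{c}{F{\left(-7 \right)}} = \frac{929}{\frac{1}{10} \frac{1}{-7} \left(1 - - 7 \left(20 - 7\right)\right)} = \frac{929}{\frac{1}{10} \left(- \frac{1}{7}\right) \left(1 - \left(-7\right) 13\right)} = \frac{929}{\frac{1}{10} \left(- \frac{1}{7}\right) \left(1 + 91\right)} = \frac{929}{\frac{1}{10} \left(- \frac{1}{7}\right) 92} = \frac{929}{- \frac{46}{35}} = 929 \left(- \frac{35}{46}\right) = - \frac{32515}{46}$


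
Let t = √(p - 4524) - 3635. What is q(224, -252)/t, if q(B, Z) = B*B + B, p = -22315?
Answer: -5725125/413752 - 1575*I*√26839/413752 ≈ -13.837 - 0.62362*I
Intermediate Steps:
q(B, Z) = B + B² (q(B, Z) = B² + B = B + B²)
t = -3635 + I*√26839 (t = √(-22315 - 4524) - 3635 = √(-26839) - 3635 = I*√26839 - 3635 = -3635 + I*√26839 ≈ -3635.0 + 163.83*I)
q(224, -252)/t = (224*(1 + 224))/(-3635 + I*√26839) = (224*225)/(-3635 + I*√26839) = 50400/(-3635 + I*√26839)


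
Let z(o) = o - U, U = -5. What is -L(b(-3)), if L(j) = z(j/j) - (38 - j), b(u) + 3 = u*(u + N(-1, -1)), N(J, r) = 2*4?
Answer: 50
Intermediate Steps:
N(J, r) = 8
b(u) = -3 + u*(8 + u) (b(u) = -3 + u*(u + 8) = -3 + u*(8 + u))
z(o) = 5 + o (z(o) = o - 1*(-5) = o + 5 = 5 + o)
L(j) = -32 + j (L(j) = (5 + j/j) - (38 - j) = (5 + 1) + (-38 + j) = 6 + (-38 + j) = -32 + j)
-L(b(-3)) = -(-32 + (-3 + (-3)**2 + 8*(-3))) = -(-32 + (-3 + 9 - 24)) = -(-32 - 18) = -1*(-50) = 50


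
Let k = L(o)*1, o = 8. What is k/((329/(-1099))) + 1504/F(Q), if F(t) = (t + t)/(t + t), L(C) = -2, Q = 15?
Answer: 71002/47 ≈ 1510.7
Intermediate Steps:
F(t) = 1 (F(t) = (2*t)/((2*t)) = (2*t)*(1/(2*t)) = 1)
k = -2 (k = -2*1 = -2)
k/((329/(-1099))) + 1504/F(Q) = -2/(329/(-1099)) + 1504/1 = -2/(329*(-1/1099)) + 1504*1 = -2/(-47/157) + 1504 = -2*(-157/47) + 1504 = 314/47 + 1504 = 71002/47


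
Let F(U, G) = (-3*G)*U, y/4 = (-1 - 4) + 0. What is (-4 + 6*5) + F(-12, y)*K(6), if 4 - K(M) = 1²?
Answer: -2134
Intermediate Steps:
y = -20 (y = 4*((-1 - 4) + 0) = 4*(-5 + 0) = 4*(-5) = -20)
K(M) = 3 (K(M) = 4 - 1*1² = 4 - 1*1 = 4 - 1 = 3)
F(U, G) = -3*G*U
(-4 + 6*5) + F(-12, y)*K(6) = (-4 + 6*5) - 3*(-20)*(-12)*3 = (-4 + 30) - 720*3 = 26 - 2160 = -2134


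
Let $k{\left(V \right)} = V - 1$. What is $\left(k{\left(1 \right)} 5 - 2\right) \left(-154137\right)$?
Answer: $308274$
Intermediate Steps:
$k{\left(V \right)} = -1 + V$
$\left(k{\left(1 \right)} 5 - 2\right) \left(-154137\right) = \left(\left(-1 + 1\right) 5 - 2\right) \left(-154137\right) = \left(0 \cdot 5 - 2\right) \left(-154137\right) = \left(0 - 2\right) \left(-154137\right) = \left(-2\right) \left(-154137\right) = 308274$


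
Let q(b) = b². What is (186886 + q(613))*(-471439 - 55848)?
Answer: -296680666985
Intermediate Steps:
(186886 + q(613))*(-471439 - 55848) = (186886 + 613²)*(-471439 - 55848) = (186886 + 375769)*(-527287) = 562655*(-527287) = -296680666985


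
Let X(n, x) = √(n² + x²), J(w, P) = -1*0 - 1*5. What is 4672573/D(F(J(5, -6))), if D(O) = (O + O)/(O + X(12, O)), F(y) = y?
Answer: -18690292/5 ≈ -3.7381e+6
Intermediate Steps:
J(w, P) = -5 (J(w, P) = 0 - 5 = -5)
D(O) = 2*O/(O + √(144 + O²)) (D(O) = (O + O)/(O + √(12² + O²)) = (2*O)/(O + √(144 + O²)) = 2*O/(O + √(144 + O²)))
4672573/D(F(J(5, -6))) = 4672573/((2*(-5)/(-5 + √(144 + (-5)²)))) = 4672573/((2*(-5)/(-5 + √(144 + 25)))) = 4672573/((2*(-5)/(-5 + √169))) = 4672573/((2*(-5)/(-5 + 13))) = 4672573/((2*(-5)/8)) = 4672573/((2*(-5)*(⅛))) = 4672573/(-5/4) = 4672573*(-⅘) = -18690292/5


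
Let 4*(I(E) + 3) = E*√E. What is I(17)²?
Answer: 5057/16 - 51*√17/2 ≈ 210.92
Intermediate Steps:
I(E) = -3 + E^(3/2)/4 (I(E) = -3 + (E*√E)/4 = -3 + E^(3/2)/4)
I(17)² = (-3 + 17^(3/2)/4)² = (-3 + (17*√17)/4)² = (-3 + 17*√17/4)²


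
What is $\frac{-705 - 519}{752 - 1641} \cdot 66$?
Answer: $\frac{80784}{889} \approx 90.871$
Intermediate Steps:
$\frac{-705 - 519}{752 - 1641} \cdot 66 = - \frac{1224}{-889} \cdot 66 = \left(-1224\right) \left(- \frac{1}{889}\right) 66 = \frac{1224}{889} \cdot 66 = \frac{80784}{889}$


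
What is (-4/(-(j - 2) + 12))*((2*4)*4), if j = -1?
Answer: -128/15 ≈ -8.5333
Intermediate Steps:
(-4/(-(j - 2) + 12))*((2*4)*4) = (-4/(-(-1 - 2) + 12))*((2*4)*4) = (-4/(-1*(-3) + 12))*(8*4) = -4/(3 + 12)*32 = -4/15*32 = -128/15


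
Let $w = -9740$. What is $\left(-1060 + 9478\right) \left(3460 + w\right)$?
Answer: $-52865040$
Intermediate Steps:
$\left(-1060 + 9478\right) \left(3460 + w\right) = \left(-1060 + 9478\right) \left(3460 - 9740\right) = 8418 \left(-6280\right) = -52865040$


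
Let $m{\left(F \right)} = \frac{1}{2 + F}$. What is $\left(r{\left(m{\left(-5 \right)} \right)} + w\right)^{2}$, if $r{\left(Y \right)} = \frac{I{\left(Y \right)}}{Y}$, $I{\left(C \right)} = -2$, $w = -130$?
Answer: $15376$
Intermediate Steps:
$r{\left(Y \right)} = - \frac{2}{Y}$
$\left(r{\left(m{\left(-5 \right)} \right)} + w\right)^{2} = \left(- \frac{2}{\frac{1}{2 - 5}} - 130\right)^{2} = \left(- \frac{2}{\frac{1}{-3}} - 130\right)^{2} = \left(- \frac{2}{- \frac{1}{3}} - 130\right)^{2} = \left(\left(-2\right) \left(-3\right) - 130\right)^{2} = \left(6 - 130\right)^{2} = \left(-124\right)^{2} = 15376$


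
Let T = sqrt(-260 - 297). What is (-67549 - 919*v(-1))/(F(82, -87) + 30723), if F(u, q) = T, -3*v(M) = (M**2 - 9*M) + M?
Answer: -995302308/471951643 + 32396*I*sqrt(557)/471951643 ≈ -2.1089 + 0.00162*I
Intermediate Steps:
T = I*sqrt(557) (T = sqrt(-557) = I*sqrt(557) ≈ 23.601*I)
v(M) = -M**2/3 + 8*M/3 (v(M) = -((M**2 - 9*M) + M)/3 = -(M**2 - 8*M)/3 = -M**2/3 + 8*M/3)
F(u, q) = I*sqrt(557)
(-67549 - 919*v(-1))/(F(82, -87) + 30723) = (-67549 - 919*(-1)*(8 - 1*(-1))/3)/(I*sqrt(557) + 30723) = (-67549 - 919*(-1)*(8 + 1)/3)/(30723 + I*sqrt(557)) = (-67549 - 919*(-1)*9/3)/(30723 + I*sqrt(557)) = (-67549 - 919*(-3))/(30723 + I*sqrt(557)) = (-67549 + 2757)/(30723 + I*sqrt(557)) = -64792/(30723 + I*sqrt(557))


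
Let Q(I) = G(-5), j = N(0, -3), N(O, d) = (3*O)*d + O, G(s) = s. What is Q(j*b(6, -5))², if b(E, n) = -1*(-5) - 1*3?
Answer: 25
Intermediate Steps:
b(E, n) = 2 (b(E, n) = 5 - 3 = 2)
N(O, d) = O + 3*O*d (N(O, d) = 3*O*d + O = O + 3*O*d)
j = 0 (j = 0*(1 + 3*(-3)) = 0*(1 - 9) = 0*(-8) = 0)
Q(I) = -5
Q(j*b(6, -5))² = (-5)² = 25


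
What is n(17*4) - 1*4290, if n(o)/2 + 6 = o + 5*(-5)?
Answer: -4216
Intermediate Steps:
n(o) = -62 + 2*o (n(o) = -12 + 2*(o + 5*(-5)) = -12 + 2*(o - 25) = -12 + 2*(-25 + o) = -12 + (-50 + 2*o) = -62 + 2*o)
n(17*4) - 1*4290 = (-62 + 2*(17*4)) - 1*4290 = (-62 + 2*68) - 4290 = (-62 + 136) - 4290 = 74 - 4290 = -4216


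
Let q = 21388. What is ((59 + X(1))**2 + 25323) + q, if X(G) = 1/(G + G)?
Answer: 201005/4 ≈ 50251.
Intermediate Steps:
X(G) = 1/(2*G)
((59 + X(1))**2 + 25323) + q = ((59 + (1/2)/1)**2 + 25323) + 21388 = ((59 + (1/2)*1)**2 + 25323) + 21388 = ((59 + 1/2)**2 + 25323) + 21388 = ((119/2)**2 + 25323) + 21388 = (14161/4 + 25323) + 21388 = 115453/4 + 21388 = 201005/4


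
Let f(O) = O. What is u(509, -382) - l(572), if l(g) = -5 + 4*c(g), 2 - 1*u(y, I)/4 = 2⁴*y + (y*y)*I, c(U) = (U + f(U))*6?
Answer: 395815749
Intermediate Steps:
c(U) = 12*U (c(U) = (U + U)*6 = (2*U)*6 = 12*U)
u(y, I) = 8 - 64*y - 4*I*y² (u(y, I) = 8 - 4*(2⁴*y + (y*y)*I) = 8 - 4*(16*y + y²*I) = 8 - 4*(16*y + I*y²) = 8 + (-64*y - 4*I*y²) = 8 - 64*y - 4*I*y²)
l(g) = -5 + 48*g (l(g) = -5 + 4*(12*g) = -5 + 48*g)
u(509, -382) - l(572) = (8 - 64*509 - 4*(-382)*509²) - (-5 + 48*572) = (8 - 32576 - 4*(-382)*259081) - (-5 + 27456) = (8 - 32576 + 395875768) - 1*27451 = 395843200 - 27451 = 395815749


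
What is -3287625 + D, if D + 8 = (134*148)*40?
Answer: -2494353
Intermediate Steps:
D = 793272 (D = -8 + (134*148)*40 = -8 + 19832*40 = -8 + 793280 = 793272)
-3287625 + D = -3287625 + 793272 = -2494353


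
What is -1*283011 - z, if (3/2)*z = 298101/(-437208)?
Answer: -61867237277/218604 ≈ -2.8301e+5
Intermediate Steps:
z = -99367/218604 (z = 2*(298101/(-437208))/3 = 2*(298101*(-1/437208))/3 = (⅔)*(-99367/145736) = -99367/218604 ≈ -0.45455)
-1*283011 - z = -1*283011 - 1*(-99367/218604) = -283011 + 99367/218604 = -61867237277/218604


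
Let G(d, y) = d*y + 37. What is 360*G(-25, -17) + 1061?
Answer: 167381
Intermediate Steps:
G(d, y) = 37 + d*y
360*G(-25, -17) + 1061 = 360*(37 - 25*(-17)) + 1061 = 360*(37 + 425) + 1061 = 360*462 + 1061 = 166320 + 1061 = 167381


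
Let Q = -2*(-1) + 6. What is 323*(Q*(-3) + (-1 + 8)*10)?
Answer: 14858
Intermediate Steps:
Q = 8 (Q = 2 + 6 = 8)
323*(Q*(-3) + (-1 + 8)*10) = 323*(8*(-3) + (-1 + 8)*10) = 323*(-24 + 7*10) = 323*(-24 + 70) = 323*46 = 14858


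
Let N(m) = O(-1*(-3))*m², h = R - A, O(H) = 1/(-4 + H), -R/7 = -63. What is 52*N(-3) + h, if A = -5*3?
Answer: -12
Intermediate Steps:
R = 441 (R = -7*(-63) = 441)
A = -15
h = 456 (h = 441 - 1*(-15) = 441 + 15 = 456)
N(m) = -m² (N(m) = m²/(-4 - 1*(-3)) = m²/(-4 + 3) = m²/(-1) = -m²)
52*N(-3) + h = 52*(-1*(-3)²) + 456 = 52*(-1*9) + 456 = 52*(-9) + 456 = -468 + 456 = -12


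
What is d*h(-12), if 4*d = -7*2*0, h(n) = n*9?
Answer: 0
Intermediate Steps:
h(n) = 9*n
d = 0 (d = (-7*2*0)/4 = (-14*0)/4 = (¼)*0 = 0)
d*h(-12) = 0*(9*(-12)) = 0*(-108) = 0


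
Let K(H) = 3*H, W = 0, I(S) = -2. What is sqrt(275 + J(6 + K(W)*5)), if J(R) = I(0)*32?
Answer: sqrt(211) ≈ 14.526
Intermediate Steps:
J(R) = -64 (J(R) = -2*32 = -64)
sqrt(275 + J(6 + K(W)*5)) = sqrt(275 - 64) = sqrt(211)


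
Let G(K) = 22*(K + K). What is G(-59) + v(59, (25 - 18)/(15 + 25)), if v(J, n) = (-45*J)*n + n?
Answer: -61209/20 ≈ -3060.4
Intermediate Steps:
v(J, n) = n - 45*J*n (v(J, n) = -45*J*n + n = n - 45*J*n)
G(K) = 44*K (G(K) = 22*(2*K) = 44*K)
G(-59) + v(59, (25 - 18)/(15 + 25)) = 44*(-59) + ((25 - 18)/(15 + 25))*(1 - 45*59) = -2596 + (7/40)*(1 - 2655) = -2596 + (7*(1/40))*(-2654) = -2596 + (7/40)*(-2654) = -2596 - 9289/20 = -61209/20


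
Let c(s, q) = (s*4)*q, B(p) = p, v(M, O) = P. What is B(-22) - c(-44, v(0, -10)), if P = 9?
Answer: 1562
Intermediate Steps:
v(M, O) = 9
c(s, q) = 4*q*s (c(s, q) = (4*s)*q = 4*q*s)
B(-22) - c(-44, v(0, -10)) = -22 - 4*9*(-44) = -22 - 1*(-1584) = -22 + 1584 = 1562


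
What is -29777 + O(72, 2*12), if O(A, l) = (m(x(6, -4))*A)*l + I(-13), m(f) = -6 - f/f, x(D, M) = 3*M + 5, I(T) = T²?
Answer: -41704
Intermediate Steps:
x(D, M) = 5 + 3*M
m(f) = -7 (m(f) = -6 - 1*1 = -6 - 1 = -7)
O(A, l) = 169 - 7*A*l (O(A, l) = (-7*A)*l + (-13)² = -7*A*l + 169 = 169 - 7*A*l)
-29777 + O(72, 2*12) = -29777 + (169 - 7*72*2*12) = -29777 + (169 - 7*72*24) = -29777 + (169 - 12096) = -29777 - 11927 = -41704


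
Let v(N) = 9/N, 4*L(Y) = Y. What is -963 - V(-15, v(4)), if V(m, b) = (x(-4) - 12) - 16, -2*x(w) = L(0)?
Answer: -935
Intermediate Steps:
L(Y) = Y/4
x(w) = 0 (x(w) = -0/8 = -½*0 = 0)
V(m, b) = -28 (V(m, b) = (0 - 12) - 16 = -12 - 16 = -28)
-963 - V(-15, v(4)) = -963 - 1*(-28) = -963 + 28 = -935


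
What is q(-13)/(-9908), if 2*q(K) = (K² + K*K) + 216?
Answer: -277/9908 ≈ -0.027957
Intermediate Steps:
q(K) = 108 + K² (q(K) = ((K² + K*K) + 216)/2 = ((K² + K²) + 216)/2 = (2*K² + 216)/2 = (216 + 2*K²)/2 = 108 + K²)
q(-13)/(-9908) = (108 + (-13)²)/(-9908) = (108 + 169)*(-1/9908) = 277*(-1/9908) = -277/9908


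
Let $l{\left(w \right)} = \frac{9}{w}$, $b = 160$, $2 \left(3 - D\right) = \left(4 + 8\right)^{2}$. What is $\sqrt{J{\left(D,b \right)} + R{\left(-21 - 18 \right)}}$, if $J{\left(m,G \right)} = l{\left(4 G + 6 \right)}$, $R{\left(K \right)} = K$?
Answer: $\frac{i \sqrt{16269510}}{646} \approx 6.2439 i$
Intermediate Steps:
$D = -69$ ($D = 3 - \frac{\left(4 + 8\right)^{2}}{2} = 3 - \frac{12^{2}}{2} = 3 - 72 = -69$)
$J{\left(m,G \right)} = \frac{9}{6 + 4 G}$ ($J{\left(m,G \right)} = \frac{9}{4 G + 6} = \frac{9}{6 + 4 G}$)
$\sqrt{J{\left(D,b \right)} + R{\left(-21 - 18 \right)}} = \sqrt{\frac{9}{2 \left(3 + 2 \cdot 160\right)} - 39} = \sqrt{\frac{9}{2 \left(3 + 320\right)} - 39} = \sqrt{\frac{9}{2 \cdot 323} - 39} = \sqrt{\frac{9}{2} \cdot \frac{1}{323} - 39} = \sqrt{\frac{9}{646} - 39} = \sqrt{- \frac{25185}{646}} = \frac{i \sqrt{16269510}}{646}$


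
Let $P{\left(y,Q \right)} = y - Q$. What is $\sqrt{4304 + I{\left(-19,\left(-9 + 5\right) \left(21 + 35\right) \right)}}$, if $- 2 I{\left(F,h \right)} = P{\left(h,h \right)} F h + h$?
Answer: $8 \sqrt{69} \approx 66.453$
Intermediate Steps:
$I{\left(F,h \right)} = - \frac{h}{2}$ ($I{\left(F,h \right)} = - \frac{\left(h - h\right) F h + h}{2} = - \frac{0 F h + h}{2} = - \frac{0 h + h}{2} = - \frac{0 + h}{2} = - \frac{h}{2}$)
$\sqrt{4304 + I{\left(-19,\left(-9 + 5\right) \left(21 + 35\right) \right)}} = \sqrt{4304 - \frac{\left(-9 + 5\right) \left(21 + 35\right)}{2}} = \sqrt{4304 - \frac{\left(-4\right) 56}{2}} = \sqrt{4304 - -112} = \sqrt{4304 + 112} = \sqrt{4416} = 8 \sqrt{69}$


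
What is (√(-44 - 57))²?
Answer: -101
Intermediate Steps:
(√(-44 - 57))² = (√(-101))² = (I*√101)² = -101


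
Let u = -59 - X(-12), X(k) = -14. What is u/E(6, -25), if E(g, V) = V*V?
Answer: -9/125 ≈ -0.072000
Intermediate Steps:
E(g, V) = V**2
u = -45 (u = -59 - 1*(-14) = -59 + 14 = -45)
u/E(6, -25) = -45/((-25)**2) = -45/625 = -45*1/625 = -9/125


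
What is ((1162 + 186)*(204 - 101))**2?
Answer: 19277656336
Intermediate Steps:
((1162 + 186)*(204 - 101))**2 = (1348*103)**2 = 138844**2 = 19277656336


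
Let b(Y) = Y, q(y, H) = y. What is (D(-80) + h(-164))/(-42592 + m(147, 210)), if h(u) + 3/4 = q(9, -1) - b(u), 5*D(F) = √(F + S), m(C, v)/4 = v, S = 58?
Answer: -689/167008 - I*√22/208760 ≈ -0.0041256 - 2.2468e-5*I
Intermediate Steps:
m(C, v) = 4*v
D(F) = √(58 + F)/5 (D(F) = √(F + 58)/5 = √(58 + F)/5)
h(u) = 33/4 - u (h(u) = -¾ + (9 - u) = 33/4 - u)
(D(-80) + h(-164))/(-42592 + m(147, 210)) = (√(58 - 80)/5 + (33/4 - 1*(-164)))/(-42592 + 4*210) = (√(-22)/5 + (33/4 + 164))/(-42592 + 840) = ((I*√22)/5 + 689/4)/(-41752) = (I*√22/5 + 689/4)*(-1/41752) = (689/4 + I*√22/5)*(-1/41752) = -689/167008 - I*√22/208760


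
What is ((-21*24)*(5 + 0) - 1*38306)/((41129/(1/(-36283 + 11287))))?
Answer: 20413/514030242 ≈ 3.9712e-5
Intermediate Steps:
((-21*24)*(5 + 0) - 1*38306)/((41129/(1/(-36283 + 11287)))) = (-504*5 - 38306)/((41129/(1/(-24996)))) = (-2520 - 38306)/((41129/(-1/24996))) = -40826/(41129*(-24996)) = -40826/(-1028060484) = -40826*(-1/1028060484) = 20413/514030242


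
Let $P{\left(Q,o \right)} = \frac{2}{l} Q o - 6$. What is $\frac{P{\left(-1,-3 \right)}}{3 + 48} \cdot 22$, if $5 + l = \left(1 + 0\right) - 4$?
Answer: $- \frac{99}{34} \approx -2.9118$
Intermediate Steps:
$l = -8$ ($l = -5 + \left(\left(1 + 0\right) - 4\right) = -5 + \left(1 - 4\right) = -5 - 3 = -8$)
$P{\left(Q,o \right)} = -6 - \frac{Q o}{4}$ ($P{\left(Q,o \right)} = \frac{2}{-8} Q o - 6 = 2 \left(- \frac{1}{8}\right) Q o - 6 = - \frac{Q}{4} o - 6 = - \frac{Q o}{4} - 6 = -6 - \frac{Q o}{4}$)
$\frac{P{\left(-1,-3 \right)}}{3 + 48} \cdot 22 = \frac{-6 - \left(- \frac{1}{4}\right) \left(-3\right)}{3 + 48} \cdot 22 = \frac{-6 - \frac{3}{4}}{51} \cdot 22 = \left(- \frac{27}{4}\right) \frac{1}{51} \cdot 22 = \left(- \frac{9}{68}\right) 22 = - \frac{99}{34}$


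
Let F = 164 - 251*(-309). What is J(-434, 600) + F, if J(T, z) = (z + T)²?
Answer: 105279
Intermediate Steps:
J(T, z) = (T + z)²
F = 77723 (F = 164 + 77559 = 77723)
J(-434, 600) + F = (-434 + 600)² + 77723 = 166² + 77723 = 27556 + 77723 = 105279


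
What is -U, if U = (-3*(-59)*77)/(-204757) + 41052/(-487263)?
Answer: 716504371/4750976671 ≈ 0.15081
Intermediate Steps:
U = -716504371/4750976671 (U = (177*77)*(-1/204757) + 41052*(-1/487263) = 13629*(-1/204757) - 13684/162421 = -1947/29251 - 13684/162421 = -716504371/4750976671 ≈ -0.15081)
-U = -1*(-716504371/4750976671) = 716504371/4750976671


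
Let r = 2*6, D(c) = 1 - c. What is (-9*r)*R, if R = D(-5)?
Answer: -648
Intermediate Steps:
R = 6 (R = 1 - 1*(-5) = 1 + 5 = 6)
r = 12
(-9*r)*R = -9*12*6 = -108*6 = -648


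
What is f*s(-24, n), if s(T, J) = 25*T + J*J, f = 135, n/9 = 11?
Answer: 1242135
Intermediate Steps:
n = 99 (n = 9*11 = 99)
s(T, J) = J**2 + 25*T (s(T, J) = 25*T + J**2 = J**2 + 25*T)
f*s(-24, n) = 135*(99**2 + 25*(-24)) = 135*(9801 - 600) = 135*9201 = 1242135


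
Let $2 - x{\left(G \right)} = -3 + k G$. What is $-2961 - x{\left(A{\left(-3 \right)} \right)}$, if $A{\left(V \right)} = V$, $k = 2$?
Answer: $-2972$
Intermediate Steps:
$x{\left(G \right)} = 5 - 2 G$ ($x{\left(G \right)} = 2 - \left(-3 + 2 G\right) = 5 - 2 G$)
$-2961 - x{\left(A{\left(-3 \right)} \right)} = -2961 - \left(5 - -6\right) = -2961 - \left(5 + 6\right) = -2961 - 11 = -2972$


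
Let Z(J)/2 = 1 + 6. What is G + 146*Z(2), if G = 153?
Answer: 2197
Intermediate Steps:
Z(J) = 14 (Z(J) = 2*(1 + 6) = 2*7 = 14)
G + 146*Z(2) = 153 + 146*14 = 153 + 2044 = 2197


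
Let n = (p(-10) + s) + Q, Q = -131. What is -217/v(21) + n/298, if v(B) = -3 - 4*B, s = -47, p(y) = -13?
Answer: 48049/25926 ≈ 1.8533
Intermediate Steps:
n = -191 (n = (-13 - 47) - 131 = -60 - 131 = -191)
-217/v(21) + n/298 = -217/(-3 - 4*21) - 191/298 = -217/(-3 - 84) - 191*1/298 = -217/(-87) - 191/298 = -217*(-1/87) - 191/298 = 217/87 - 191/298 = 48049/25926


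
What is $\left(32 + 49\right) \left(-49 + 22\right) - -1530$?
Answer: $-657$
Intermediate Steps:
$\left(32 + 49\right) \left(-49 + 22\right) - -1530 = 81 \left(-27\right) + 1530 = -2187 + 1530 = -657$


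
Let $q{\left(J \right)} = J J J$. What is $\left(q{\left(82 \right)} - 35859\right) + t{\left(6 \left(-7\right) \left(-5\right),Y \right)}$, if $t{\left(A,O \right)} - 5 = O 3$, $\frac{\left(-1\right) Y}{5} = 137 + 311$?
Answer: $508794$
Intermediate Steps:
$Y = -2240$ ($Y = - 5 \left(137 + 311\right) = \left(-5\right) 448 = -2240$)
$t{\left(A,O \right)} = 5 + 3 O$ ($t{\left(A,O \right)} = 5 + O 3 = 5 + 3 O$)
$q{\left(J \right)} = J^{3}$ ($q{\left(J \right)} = J^{2} J = J^{3}$)
$\left(q{\left(82 \right)} - 35859\right) + t{\left(6 \left(-7\right) \left(-5\right),Y \right)} = \left(82^{3} - 35859\right) + \left(5 + 3 \left(-2240\right)\right) = \left(551368 - 35859\right) + \left(5 - 6720\right) = 515509 - 6715 = 508794$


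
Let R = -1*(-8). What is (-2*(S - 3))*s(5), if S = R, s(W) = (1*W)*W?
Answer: -250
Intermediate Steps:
R = 8
s(W) = W² (s(W) = W*W = W²)
S = 8
(-2*(S - 3))*s(5) = -2*(8 - 3)*5² = -2*5*25 = -10*25 = -250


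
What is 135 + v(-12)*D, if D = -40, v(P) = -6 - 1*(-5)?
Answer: 175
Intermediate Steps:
v(P) = -1 (v(P) = -6 + 5 = -1)
135 + v(-12)*D = 135 - 1*(-40) = 135 + 40 = 175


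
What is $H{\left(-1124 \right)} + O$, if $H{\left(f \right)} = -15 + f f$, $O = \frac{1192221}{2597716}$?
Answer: $\frac{3281854275697}{2597716} \approx 1.2634 \cdot 10^{6}$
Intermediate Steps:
$O = \frac{1192221}{2597716}$ ($O = 1192221 \cdot \frac{1}{2597716} = \frac{1192221}{2597716} \approx 0.45895$)
$H{\left(f \right)} = -15 + f^{2}$
$H{\left(-1124 \right)} + O = \left(-15 + \left(-1124\right)^{2}\right) + \frac{1192221}{2597716} = \left(-15 + 1263376\right) + \frac{1192221}{2597716} = 1263361 + \frac{1192221}{2597716} = \frac{3281854275697}{2597716}$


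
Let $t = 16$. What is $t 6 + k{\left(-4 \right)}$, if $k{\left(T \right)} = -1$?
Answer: $95$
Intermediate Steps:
$t 6 + k{\left(-4 \right)} = 16 \cdot 6 - 1 = 96 - 1 = 95$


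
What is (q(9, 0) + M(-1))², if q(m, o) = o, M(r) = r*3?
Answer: 9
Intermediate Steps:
M(r) = 3*r
(q(9, 0) + M(-1))² = (0 + 3*(-1))² = (0 - 3)² = (-3)² = 9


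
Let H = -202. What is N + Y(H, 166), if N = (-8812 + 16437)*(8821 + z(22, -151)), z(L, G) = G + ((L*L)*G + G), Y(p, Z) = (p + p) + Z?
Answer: -492308363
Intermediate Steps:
Y(p, Z) = Z + 2*p (Y(p, Z) = 2*p + Z = Z + 2*p)
z(L, G) = 2*G + G*L² (z(L, G) = G + (L²*G + G) = G + (G*L² + G) = G + (G + G*L²) = 2*G + G*L²)
N = -492308125 (N = (-8812 + 16437)*(8821 - 151*(2 + 22²)) = 7625*(8821 - 151*(2 + 484)) = 7625*(8821 - 151*486) = 7625*(8821 - 73386) = 7625*(-64565) = -492308125)
N + Y(H, 166) = -492308125 + (166 + 2*(-202)) = -492308125 + (166 - 404) = -492308125 - 238 = -492308363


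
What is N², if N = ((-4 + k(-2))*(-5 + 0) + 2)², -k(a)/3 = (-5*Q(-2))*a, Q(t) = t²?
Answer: 149679229456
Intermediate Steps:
k(a) = 60*a (k(a) = -3*(-5*(-2)²)*a = -3*(-5*4)*a = -(-60)*a = 60*a)
N = 386884 (N = ((-4 + 60*(-2))*(-5 + 0) + 2)² = ((-4 - 120)*(-5) + 2)² = (-124*(-5) + 2)² = (620 + 2)² = 622² = 386884)
N² = 386884² = 149679229456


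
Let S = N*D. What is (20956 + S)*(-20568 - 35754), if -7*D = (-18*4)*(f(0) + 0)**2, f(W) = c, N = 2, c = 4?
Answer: -1198821816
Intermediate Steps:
f(W) = 4
D = 1152/7 (D = -(-18*4)*(4 + 0)**2/7 = -(-72)*4**2/7 = -(-72)*16/7 = -1/7*(-1152) = 1152/7 ≈ 164.57)
S = 2304/7 (S = 2*(1152/7) = 2304/7 ≈ 329.14)
(20956 + S)*(-20568 - 35754) = (20956 + 2304/7)*(-20568 - 35754) = (148996/7)*(-56322) = -1198821816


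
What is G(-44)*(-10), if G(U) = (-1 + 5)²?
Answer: -160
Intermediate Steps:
G(U) = 16 (G(U) = 4² = 16)
G(-44)*(-10) = 16*(-10) = -160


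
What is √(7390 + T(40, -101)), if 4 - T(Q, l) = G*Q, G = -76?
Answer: √10434 ≈ 102.15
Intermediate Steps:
T(Q, l) = 4 + 76*Q (T(Q, l) = 4 - (-76)*Q = 4 + 76*Q)
√(7390 + T(40, -101)) = √(7390 + (4 + 76*40)) = √(7390 + (4 + 3040)) = √(7390 + 3044) = √10434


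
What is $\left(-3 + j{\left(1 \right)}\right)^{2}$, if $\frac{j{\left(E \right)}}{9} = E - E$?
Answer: $9$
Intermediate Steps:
$j{\left(E \right)} = 0$ ($j{\left(E \right)} = 9 \left(E - E\right) = 9 \cdot 0 = 0$)
$\left(-3 + j{\left(1 \right)}\right)^{2} = \left(-3 + 0\right)^{2} = \left(-3\right)^{2} = 9$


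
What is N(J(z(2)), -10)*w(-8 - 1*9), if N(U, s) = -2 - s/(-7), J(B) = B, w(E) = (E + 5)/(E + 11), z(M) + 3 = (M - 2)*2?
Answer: -48/7 ≈ -6.8571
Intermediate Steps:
z(M) = -7 + 2*M (z(M) = -3 + (M - 2)*2 = -3 + (-2 + M)*2 = -3 + (-4 + 2*M) = -7 + 2*M)
w(E) = (5 + E)/(11 + E)
N(U, s) = -2 + s/7 (N(U, s) = -2 - s*(-1)/7 = -2 - (-1)*s/7 = -2 + s/7)
N(J(z(2)), -10)*w(-8 - 1*9) = (-2 + (⅐)*(-10))*((5 + (-8 - 1*9))/(11 + (-8 - 1*9))) = (-2 - 10/7)*((5 + (-8 - 9))/(11 + (-8 - 9))) = -24*(5 - 17)/(7*(11 - 17)) = -24*(-12)/(7*(-6)) = -(-4)*(-12)/7 = -24/7*2 = -48/7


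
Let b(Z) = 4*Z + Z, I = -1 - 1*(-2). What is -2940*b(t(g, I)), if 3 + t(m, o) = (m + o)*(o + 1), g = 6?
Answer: -161700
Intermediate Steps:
I = 1 (I = -1 + 2 = 1)
t(m, o) = -3 + (1 + o)*(m + o) (t(m, o) = -3 + (m + o)*(o + 1) = -3 + (m + o)*(1 + o) = -3 + (1 + o)*(m + o))
b(Z) = 5*Z
-2940*b(t(g, I)) = -14700*(-3 + 6 + 1 + 1² + 6*1) = -14700*(-3 + 6 + 1 + 1 + 6) = -14700*11 = -2940*55 = -161700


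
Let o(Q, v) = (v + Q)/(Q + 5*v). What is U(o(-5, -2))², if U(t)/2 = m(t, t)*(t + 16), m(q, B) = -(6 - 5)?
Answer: 244036/225 ≈ 1084.6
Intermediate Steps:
m(q, B) = -1 (m(q, B) = -1*1 = -1)
o(Q, v) = (Q + v)/(Q + 5*v)
U(t) = -32 - 2*t (U(t) = 2*(-(t + 16)) = 2*(-(16 + t)) = 2*(-16 - t) = -32 - 2*t)
U(o(-5, -2))² = (-32 - 2*(-5 - 2)/(-5 + 5*(-2)))² = (-32 - 2*(-7)/(-5 - 10))² = (-32 - 2*(-7)/(-15))² = (-32 - (-2)*(-7)/15)² = (-32 - 2*7/15)² = (-32 - 14/15)² = (-494/15)² = 244036/225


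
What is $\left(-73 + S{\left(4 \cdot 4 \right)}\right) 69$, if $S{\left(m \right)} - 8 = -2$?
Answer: $-4623$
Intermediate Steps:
$S{\left(m \right)} = 6$ ($S{\left(m \right)} = 8 - 2 = 6$)
$\left(-73 + S{\left(4 \cdot 4 \right)}\right) 69 = \left(-73 + 6\right) 69 = \left(-67\right) 69 = -4623$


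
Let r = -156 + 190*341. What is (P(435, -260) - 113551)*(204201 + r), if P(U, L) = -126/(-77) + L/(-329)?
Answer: -15781854482235/517 ≈ -3.0526e+10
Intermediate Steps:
P(U, L) = 18/11 - L/329 (P(U, L) = -126*(-1/77) + L*(-1/329) = 18/11 - L/329)
r = 64634 (r = -156 + 64790 = 64634)
(P(435, -260) - 113551)*(204201 + r) = ((18/11 - 1/329*(-260)) - 113551)*(204201 + 64634) = ((18/11 + 260/329) - 113551)*268835 = (8782/3619 - 113551)*268835 = -410932287/3619*268835 = -15781854482235/517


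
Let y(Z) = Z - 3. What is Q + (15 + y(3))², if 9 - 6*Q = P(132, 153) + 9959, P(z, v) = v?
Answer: -8753/6 ≈ -1458.8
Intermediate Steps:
y(Z) = -3 + Z
Q = -10103/6 (Q = 3/2 - (153 + 9959)/6 = 3/2 - ⅙*10112 = 3/2 - 5056/3 = -10103/6 ≈ -1683.8)
Q + (15 + y(3))² = -10103/6 + (15 + (-3 + 3))² = -10103/6 + (15 + 0)² = -10103/6 + 15² = -10103/6 + 225 = -8753/6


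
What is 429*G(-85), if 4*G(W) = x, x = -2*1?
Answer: -429/2 ≈ -214.50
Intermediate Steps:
x = -2
G(W) = -1/2 (G(W) = (1/4)*(-2) = -1/2)
429*G(-85) = 429*(-1/2) = -429/2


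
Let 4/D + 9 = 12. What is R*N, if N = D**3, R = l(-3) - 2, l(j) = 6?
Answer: 256/27 ≈ 9.4815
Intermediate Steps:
D = 4/3 (D = 4/(-9 + 12) = 4/3 ≈ 1.3333)
R = 4 (R = 6 - 2 = 4)
N = 64/27 (N = (4/3)**3 = 64/27 ≈ 2.3704)
R*N = 4*(64/27) = 256/27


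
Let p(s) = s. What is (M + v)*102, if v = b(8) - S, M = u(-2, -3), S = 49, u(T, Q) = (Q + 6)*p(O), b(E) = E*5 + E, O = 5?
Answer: 1428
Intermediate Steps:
b(E) = 6*E (b(E) = 5*E + E = 6*E)
u(T, Q) = 30 + 5*Q (u(T, Q) = (Q + 6)*5 = (6 + Q)*5 = 30 + 5*Q)
M = 15 (M = 30 + 5*(-3) = 30 - 15 = 15)
v = -1 (v = 6*8 - 1*49 = 48 - 49 = -1)
(M + v)*102 = (15 - 1)*102 = 14*102 = 1428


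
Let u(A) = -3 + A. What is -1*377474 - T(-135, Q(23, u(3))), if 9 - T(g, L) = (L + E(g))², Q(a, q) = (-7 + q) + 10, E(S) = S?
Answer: -360059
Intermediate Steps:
Q(a, q) = 3 + q
T(g, L) = 9 - (L + g)²
-1*377474 - T(-135, Q(23, u(3))) = -1*377474 - (9 - ((3 + (-3 + 3)) - 135)²) = -377474 - (9 - ((3 + 0) - 135)²) = -377474 - (9 - (3 - 135)²) = -377474 - (9 - 1*(-132)²) = -377474 - (9 - 1*17424) = -377474 - (9 - 17424) = -377474 - 1*(-17415) = -377474 + 17415 = -360059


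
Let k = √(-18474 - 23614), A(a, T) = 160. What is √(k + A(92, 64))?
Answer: √(160 + 2*I*√10522) ≈ 14.494 + 7.077*I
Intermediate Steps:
k = 2*I*√10522 (k = √(-42088) = 2*I*√10522 ≈ 205.15*I)
√(k + A(92, 64)) = √(2*I*√10522 + 160) = √(160 + 2*I*√10522)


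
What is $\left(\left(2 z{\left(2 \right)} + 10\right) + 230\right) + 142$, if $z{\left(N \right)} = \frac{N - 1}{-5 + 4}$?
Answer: $380$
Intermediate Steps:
$z{\left(N \right)} = 1 - N$ ($z{\left(N \right)} = \frac{-1 + N}{-1} = \left(-1 + N\right) \left(-1\right) = 1 - N$)
$\left(\left(2 z{\left(2 \right)} + 10\right) + 230\right) + 142 = \left(\left(2 \left(1 - 2\right) + 10\right) + 230\right) + 142 = \left(\left(2 \left(-1\right) + 10\right) + 230\right) + 142 = \left(\left(-2 + 10\right) + 230\right) + 142 = \left(8 + 230\right) + 142 = 238 + 142 = 380$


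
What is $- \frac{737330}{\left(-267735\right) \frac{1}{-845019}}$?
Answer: $- \frac{41537190618}{17849} \approx -2.3271 \cdot 10^{6}$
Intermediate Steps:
$- \frac{737330}{\left(-267735\right) \frac{1}{-845019}} = - \frac{737330}{\left(-267735\right) \left(- \frac{1}{845019}\right)} = - \frac{737330}{\frac{89245}{281673}} = \left(-737330\right) \frac{281673}{89245} = - \frac{41537190618}{17849}$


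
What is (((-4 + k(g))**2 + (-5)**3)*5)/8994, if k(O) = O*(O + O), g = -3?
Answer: 355/8994 ≈ 0.039471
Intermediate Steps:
k(O) = 2*O**2 (k(O) = O*(2*O) = 2*O**2)
(((-4 + k(g))**2 + (-5)**3)*5)/8994 = (((-4 + 2*(-3)**2)**2 + (-5)**3)*5)/8994 = (((-4 + 2*9)**2 - 125)*5)/8994 = (((-4 + 18)**2 - 125)*5)/8994 = ((14**2 - 125)*5)/8994 = ((196 - 125)*5)/8994 = (71*5)/8994 = (1/8994)*355 = 355/8994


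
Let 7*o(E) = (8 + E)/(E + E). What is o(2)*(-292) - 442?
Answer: -3824/7 ≈ -546.29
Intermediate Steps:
o(E) = (8 + E)/(14*E) (o(E) = ((8 + E)/(E + E))/7 = ((8 + E)/((2*E)))/7 = ((8 + E)*(1/(2*E)))/7 = ((8 + E)/(2*E))/7 = (8 + E)/(14*E))
o(2)*(-292) - 442 = ((1/14)*(8 + 2)/2)*(-292) - 442 = ((1/14)*(1/2)*10)*(-292) - 442 = (5/14)*(-292) - 442 = -730/7 - 442 = -3824/7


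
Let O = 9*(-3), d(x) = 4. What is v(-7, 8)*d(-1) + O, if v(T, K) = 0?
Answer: -27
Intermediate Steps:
O = -27
v(-7, 8)*d(-1) + O = 0*4 - 27 = 0 - 27 = -27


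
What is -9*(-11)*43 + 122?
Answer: 4379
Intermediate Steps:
-9*(-11)*43 + 122 = 99*43 + 122 = 4257 + 122 = 4379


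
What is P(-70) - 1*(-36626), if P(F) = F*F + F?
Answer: 41456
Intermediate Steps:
P(F) = F + F² (P(F) = F² + F = F + F²)
P(-70) - 1*(-36626) = -70*(1 - 70) - 1*(-36626) = -70*(-69) + 36626 = 4830 + 36626 = 41456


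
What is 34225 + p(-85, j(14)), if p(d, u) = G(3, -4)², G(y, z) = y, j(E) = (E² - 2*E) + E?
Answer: 34234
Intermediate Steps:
j(E) = E² - E
p(d, u) = 9 (p(d, u) = 3² = 9)
34225 + p(-85, j(14)) = 34225 + 9 = 34234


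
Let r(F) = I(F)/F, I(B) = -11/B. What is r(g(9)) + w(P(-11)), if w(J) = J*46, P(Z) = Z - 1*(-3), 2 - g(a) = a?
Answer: -18043/49 ≈ -368.22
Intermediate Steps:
g(a) = 2 - a
P(Z) = 3 + Z (P(Z) = Z + 3 = 3 + Z)
r(F) = -11/F² (r(F) = (-11/F)/F = -11/F²)
w(J) = 46*J
r(g(9)) + w(P(-11)) = -11/(2 - 1*9)² + 46*(3 - 11) = -11/(2 - 9)² + 46*(-8) = -11/(-7)² - 368 = -11*1/49 - 368 = -11/49 - 368 = -18043/49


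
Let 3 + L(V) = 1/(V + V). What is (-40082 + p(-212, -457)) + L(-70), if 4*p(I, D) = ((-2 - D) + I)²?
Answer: -1772593/70 ≈ -25323.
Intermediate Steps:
L(V) = -3 + 1/(2*V) (L(V) = -3 + 1/(V + V) = -3 + 1/(2*V))
p(I, D) = (-2 + I - D)²/4 (p(I, D) = ((-2 - D) + I)²/4 = (-2 + I - D)²/4)
(-40082 + p(-212, -457)) + L(-70) = (-40082 + (2 - 457 - 1*(-212))²/4) + (-3 + (½)/(-70)) = (-40082 + (2 - 457 + 212)²/4) + (-3 + (½)*(-1/70)) = (-40082 + (¼)*(-243)²) + (-3 - 1/140) = (-40082 + (¼)*59049) - 421/140 = (-40082 + 59049/4) - 421/140 = -101279/4 - 421/140 = -1772593/70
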